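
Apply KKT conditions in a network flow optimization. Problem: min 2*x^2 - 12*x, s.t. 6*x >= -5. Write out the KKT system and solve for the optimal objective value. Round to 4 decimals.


Step 1: Try lambda = 0 (constraint inactive).
Stationarity: 2*2*x - 12 = 0
x* = 12/(2*2) = 3.0
Check constraint: 6*3.0 = 18.0 >= -5 -- satisfied.
Step 2: Compute optimal value.
f(x*) = 2*3.0^2 - 12*3.0 = -18.0


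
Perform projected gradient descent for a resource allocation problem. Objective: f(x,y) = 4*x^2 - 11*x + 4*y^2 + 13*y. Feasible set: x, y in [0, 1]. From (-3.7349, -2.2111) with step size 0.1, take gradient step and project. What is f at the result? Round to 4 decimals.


Step 1: Compute gradient at (-3.7349, -2.2111).
grad_x = 2*4*-3.7349 - 11 = -40.8792
grad_y = 2*4*-2.2111 + 13 = -4.6888
Step 2: Gradient step.
x_raw = -3.7349 - 0.1*-40.8792 = 0.353
y_raw = -2.2111 - 0.1*-4.6888 = -1.7422
Step 3: Project onto [0, 1].
x_proj = clip(0.353) = 0.353
y_proj = clip(-1.7422) = 0.0
Step 4: Evaluate f.
f(0.353, 0.0) = -3.3847


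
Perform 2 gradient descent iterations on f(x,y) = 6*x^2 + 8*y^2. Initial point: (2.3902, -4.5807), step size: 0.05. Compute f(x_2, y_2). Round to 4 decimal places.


Gradient descent on f(x,y) = 6*x^2 + 8*y^2.
Starting point: (2.3902, -4.5807), alpha = 0.05
Step 1: grad_x = 2*6*2.3902 = 28.6824, grad_y = 2*8*-4.5807 = -73.2912
  x_1 = 2.3902 - 0.05*28.6824 = 0.9561
  y_1 = -4.5807 - 0.05*-73.2912 = -0.9161
Step 2: grad_x = 2*6*0.9561 = 11.473, grad_y = 2*8*-0.9161 = -14.6582
  x_2 = 0.9561 - 0.05*11.473 = 0.3824
  y_2 = -0.9161 - 0.05*-14.6582 = -0.1832
f(0.3824, -0.1832) = 6*0.3824^2 + 8*(-0.1832)^2 = 1.1461


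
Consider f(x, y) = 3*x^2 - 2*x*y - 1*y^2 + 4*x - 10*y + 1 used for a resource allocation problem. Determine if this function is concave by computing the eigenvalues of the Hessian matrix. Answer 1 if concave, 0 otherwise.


The Hessian of f(x,y) = 3*x^2 - 2*x*y - 1*y^2 + 4*x - 10*y + 1 is:
H = [[6, -2], [-2, -2]]
Trace = 6 - 2 = 4
Determinant = 6*-2 - (-2)^2 = -16
Discriminant = (4)^2 - 4*-16 = 80.0
Eigenvalues: lambda_1 = -2.4721, lambda_2 = 6.4721
The function is not concave.

0


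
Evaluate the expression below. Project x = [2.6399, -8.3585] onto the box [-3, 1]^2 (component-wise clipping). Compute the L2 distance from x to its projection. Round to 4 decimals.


Project each component onto [-3, 1].
clip(2.6399) = 1.0, clip(-8.3585) = -3.0
Projection = [1.0, -3.0]
Squared diffs: [2.6893, 28.7135]
Distance = sqrt(31.4028) = 5.6038


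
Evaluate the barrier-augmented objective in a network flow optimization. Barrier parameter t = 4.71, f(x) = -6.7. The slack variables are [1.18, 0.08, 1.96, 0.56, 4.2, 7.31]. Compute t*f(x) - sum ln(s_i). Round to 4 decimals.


Step 1: Compute log-barrier.
ln values: [0.1655, -2.5257, 0.6729, -0.5798, 1.4351, 1.9892]
phi = -(0.1655 - 2.5257 + 0.6729 - 0.5798 + 1.4351 + 1.9892) = -1.1572
Step 2: Compute augmented objective.
t*f(x) = 4.71*-6.7 = -31.557
Total = -31.557 - 1.1572 = -32.7142


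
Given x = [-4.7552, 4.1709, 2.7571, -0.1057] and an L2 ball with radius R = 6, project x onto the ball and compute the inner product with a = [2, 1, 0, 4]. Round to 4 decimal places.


Step 1: Compute ||x|| (intermediates to 6 decimals).
||x|| = sqrt((-4.7552)^2 + 4.1709^2 + 2.7571^2 + (-0.1057)^2) = 6.900805
Step 2: Project.
Since ||x|| > R, scale = R/||x|| = 6/6.900805 = 0.869464, proj(x) = scale * x
proj(x) = [-4.134475, 3.626447, 2.397199, -0.091902]
Step 3: Dot product.
a^T * proj(x) = 2*(-4.134475) + 1*3.626447 + 0*2.397199 + 4*(-0.091902) = -5.0101


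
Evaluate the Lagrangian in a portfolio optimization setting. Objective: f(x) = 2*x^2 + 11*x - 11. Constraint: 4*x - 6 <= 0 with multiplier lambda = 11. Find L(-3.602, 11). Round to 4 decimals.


Step 1: Evaluate f(x).
f(-3.602) = 2*(-3.602)^2 + 11*(-3.602) - 11 = -24.6732
Step 2: Evaluate g(x).
g(-3.602) = 4*-3.602 - 6 = -20.408
Step 3: Compute Lagrangian.
L = -24.6732 + 11*-20.408 = -249.1612


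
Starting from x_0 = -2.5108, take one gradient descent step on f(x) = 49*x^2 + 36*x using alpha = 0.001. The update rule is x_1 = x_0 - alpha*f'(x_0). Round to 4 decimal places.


We compute the gradient at x_0 and apply the update.
f'(x) = 98*x + 36
f'(-2.5108) = 98*-2.5108 + 36 = -210.0584
x_1 = -2.5108 - 0.001*-210.0584 = -2.3007


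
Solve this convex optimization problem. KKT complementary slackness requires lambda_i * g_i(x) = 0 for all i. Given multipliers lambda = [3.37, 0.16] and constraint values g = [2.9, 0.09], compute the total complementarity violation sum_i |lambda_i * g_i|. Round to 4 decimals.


KKT complementary slackness check:
lambda_1 * g_1 = 3.37 * 2.9 = 9.773
lambda_2 * g_2 = 0.16 * 0.09 = 0.0144
Total violation = 9.773 + 0.0144 = 9.7874


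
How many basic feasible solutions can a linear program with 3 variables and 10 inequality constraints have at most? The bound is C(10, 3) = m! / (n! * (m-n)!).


Each vertex corresponds to some choice of n active constraints out of m, so the number of vertices is at most C(m, n) = m! / (n!(m-n)!).
m = 10, n = 3
Numerator: 10 * 9 * 8
Denominator: 3! = 6
C(10, 3) = 120


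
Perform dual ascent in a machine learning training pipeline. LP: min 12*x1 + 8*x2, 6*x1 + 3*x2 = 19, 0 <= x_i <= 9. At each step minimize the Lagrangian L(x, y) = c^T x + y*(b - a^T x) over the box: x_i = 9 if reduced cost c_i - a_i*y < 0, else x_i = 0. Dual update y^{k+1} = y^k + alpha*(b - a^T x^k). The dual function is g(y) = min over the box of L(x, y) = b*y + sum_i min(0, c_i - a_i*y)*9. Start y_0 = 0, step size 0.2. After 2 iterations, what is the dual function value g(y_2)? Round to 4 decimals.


Dual ascent for LP: min 12*x1 + 8*x2, 6*x1 + 3*x2 = 19, 0 <= x_i <= 9
Step 1: y^k = 0.0, reduced costs: (12.0, 8.0)
  x^k = (0.0, 0.0), subgradient = b - a^T x = 19.0
  y^{k+1} = 0.0 + 0.2*19.0 = 3.8
Step 2: y^k = 3.8, reduced costs: (-10.8, -3.4)
  x^k = (9.0, 9.0), subgradient = b - a^T x = -62.0
  y^{k+1} = 3.8 + 0.2*-62.0 = -8.6
Dual objective at y_2 = -8.6: reduced costs (63.6, 33.8), box minimizer x = (0.0, 0.0)
g(y_2) = b*y + (c1 - a1*y)*x1 + (c2 - a2*y)*x2 = 19*(-8.6) + 63.6*0.0 + 33.8*0.0 = -163.4 + 0.0 + 0.0 = -163.4


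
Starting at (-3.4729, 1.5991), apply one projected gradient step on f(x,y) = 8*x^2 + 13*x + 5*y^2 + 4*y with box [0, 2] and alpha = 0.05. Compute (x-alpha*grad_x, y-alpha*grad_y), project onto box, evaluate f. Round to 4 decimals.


Step 1: Compute gradient at (-3.4729, 1.5991).
grad_x = 2*8*-3.4729 + 13 = -42.5664
grad_y = 2*5*1.5991 + 4 = 19.991
Step 2: Gradient step.
x_raw = -3.4729 - 0.05*-42.5664 = -1.3446
y_raw = 1.5991 - 0.05*19.991 = 0.5996
Step 3: Project onto [0, 2].
x_proj = clip(-1.3446) = 0.0
y_proj = clip(0.5996) = 0.5996
Step 4: Evaluate f.
f(0.0, 0.5996) = 4.1955


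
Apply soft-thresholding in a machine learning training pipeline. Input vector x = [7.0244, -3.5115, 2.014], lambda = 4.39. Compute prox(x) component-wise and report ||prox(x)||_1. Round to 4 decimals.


Soft-thresholding with lambda = 4.39:
prox(7.0244) = sign(7.0244)*max(|7.0244| - 4.39, 0) = 2.6344
prox(-3.5115) = sign(-3.5115)*max(|-3.5115| - 4.39, 0) = 0.0
prox(2.014) = sign(2.014)*max(|2.014| - 4.39, 0) = 0.0
prox(x) = [2.6344, 0.0, 0.0]
||prox(x)||_1 = 2.6344 + 0.0 + 0.0 = 2.6344


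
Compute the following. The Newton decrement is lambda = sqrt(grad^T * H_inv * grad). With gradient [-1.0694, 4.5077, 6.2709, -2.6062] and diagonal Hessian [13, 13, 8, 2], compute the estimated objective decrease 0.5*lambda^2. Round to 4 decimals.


Step 1: H is diagonal, so H^(-1) * g = [-0.0823, 0.3467, 0.7839, -1.3031].
Step 2: g^T H^(-1) g = sum_i g_i^2 / H_ii
  = (-1.0694)^2/13 + (4.5077)^2/13 + (6.2709)^2/8 + (-2.6062)^2/2
  = 0.088 + 1.563 + 4.9155 + 3.3961 = 9.9627
Step 3: Objective decrease = 0.5 * g^T H^(-1) g = 4.9813


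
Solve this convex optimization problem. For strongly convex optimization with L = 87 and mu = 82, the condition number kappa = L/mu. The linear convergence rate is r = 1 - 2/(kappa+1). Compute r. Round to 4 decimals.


Step 1: Compute the condition number.
kappa = L/mu = 87/82 = 1.061
Step 2: Compute the convergence rate.
r = 1 - 2/(kappa + 1) = 1 - 2*mu/(L + mu) = (L - mu)/(L + mu) = 5/169 = 0.0296


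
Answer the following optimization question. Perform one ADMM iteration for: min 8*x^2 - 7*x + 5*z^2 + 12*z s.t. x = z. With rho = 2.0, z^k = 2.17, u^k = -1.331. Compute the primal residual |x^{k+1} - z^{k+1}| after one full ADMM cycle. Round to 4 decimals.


ADMM iteration with rho = 2.0, z^k = 2.17, u^k = -1.331
Step 1: x-update.
Minimize 8*x^2 - 7*x + (2.0/2)*(x - 2.17 - 1.331)^2
FOC: (2*8 + 2.0)*x = 7 + 2.0*(2.17 + 1.331)
x^{k+1} = 0.7779
Step 2: z-update.
Minimize 5*z^2 + 12*z + (2.0/2)*(0.7779 - z - 1.331)^2
FOC: (2*5 + 2.0)*z = -12 + 2.0*(0.7779 - 1.331)
z^{k+1} = -1.0922
Step 3: u-update.
u^{k+1} = -1.331 + 0.7779 + 1.0922 = 0.5391
Step 4: Primal residual = |0.7779 + 1.0922| = 1.8701


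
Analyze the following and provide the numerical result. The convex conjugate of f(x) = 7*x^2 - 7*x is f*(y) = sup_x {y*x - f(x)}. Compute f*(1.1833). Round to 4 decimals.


f*(y) = sup_x {y*x - a*x^2 - b*x} = sup_x {(y-b)*x - a*x^2}
FOC: (y - b) - 2a*x = 0 => x* = (y - b)/(2a)
x* = (1.1833 + 7)/(2*7) = 0.5845
f*(1.1833) = (y-b)^2/(4a) = (1.1833 + 7)^2/(4*7)
= 66.9664/28 = 2.3917


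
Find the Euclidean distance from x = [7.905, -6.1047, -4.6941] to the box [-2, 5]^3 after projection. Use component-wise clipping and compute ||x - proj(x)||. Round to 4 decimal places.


Project each component onto [-2, 5].
clip(7.905) = 5.0, clip(-6.1047) = -2.0, clip(-4.6941) = -2.0
Projection = [5.0, -2.0, -2.0]
Squared diffs: [8.439, 16.8486, 7.2582]
Distance = sqrt(32.5458) = 5.7049


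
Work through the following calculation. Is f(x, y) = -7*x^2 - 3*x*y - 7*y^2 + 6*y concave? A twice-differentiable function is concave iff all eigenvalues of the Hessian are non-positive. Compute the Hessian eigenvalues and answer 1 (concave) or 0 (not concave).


The Hessian of f(x,y) = -7*x^2 - 3*x*y - 7*y^2 + 6*y is:
H = [[-14, -3], [-3, -14]]
Trace = -14 - 14 = -28
Determinant = -14*-14 - (-3)^2 = 187
Discriminant = (-28)^2 - 4*187 = 36.0
Eigenvalues: lambda_1 = -17.0, lambda_2 = -11.0
The function is concave.

1


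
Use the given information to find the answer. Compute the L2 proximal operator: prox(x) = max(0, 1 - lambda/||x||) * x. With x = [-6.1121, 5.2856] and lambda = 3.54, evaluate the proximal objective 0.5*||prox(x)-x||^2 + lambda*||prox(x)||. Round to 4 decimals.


Step 1: Compute ||x||.
||x|| = 8.0806
Step 2: Compute scaling factor.
scale = max(0, 1 - 3.54/8.0806) = 0.5619
Step 3: prox(x) = [-3.4345, 2.97]
||prox(x)|| = 4.5406
Step 4: Proximal objective.
0.5*||prox-x||^2 = 6.2658
lambda*||prox|| = 16.0737
Total = 22.3394


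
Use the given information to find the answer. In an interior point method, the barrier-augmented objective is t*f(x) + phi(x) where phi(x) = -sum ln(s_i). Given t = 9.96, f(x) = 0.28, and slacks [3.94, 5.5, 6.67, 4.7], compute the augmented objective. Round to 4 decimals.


Step 1: Compute log-barrier.
ln values: [1.3712, 1.7047, 1.8976, 1.5476]
phi = -(1.3712 + 1.7047 + 1.8976 + 1.5476) = -6.5211
Step 2: Compute augmented objective.
t*f(x) = 9.96*0.28 = 2.7888
Total = 2.7888 - 6.5211 = -3.7323


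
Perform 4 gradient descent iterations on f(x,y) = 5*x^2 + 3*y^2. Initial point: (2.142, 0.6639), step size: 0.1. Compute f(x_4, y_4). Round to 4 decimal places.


Gradient descent on f(x,y) = 5*x^2 + 3*y^2.
Starting point: (2.142, 0.6639), alpha = 0.1
Step 1: grad_x = 2*5*2.142 = 21.42, grad_y = 2*3*0.6639 = 3.9834
  x_1 = 2.142 - 0.1*21.42 = 0.0
  y_1 = 0.6639 - 0.1*3.9834 = 0.2656
Step 2: grad_x = 2*5*0.0 = 0.0, grad_y = 2*3*0.2656 = 1.5934
  x_2 = 0.0 - 0.1*0.0 = 0.0
  y_2 = 0.2656 - 0.1*1.5934 = 0.1062
Step 3: grad_x = 2*5*0.0 = 0.0, grad_y = 2*3*0.1062 = 0.6373
  x_3 = 0.0 - 0.1*0.0 = 0.0
  y_3 = 0.1062 - 0.1*0.6373 = 0.0425
Step 4: grad_x = 2*5*0.0 = 0.0, grad_y = 2*3*0.0425 = 0.2549
  x_4 = 0.0 - 0.1*0.0 = 0.0
  y_4 = 0.0425 - 0.1*0.2549 = 0.017
f(0.0, 0.017) = 5*0.0^2 + 3*0.017^2 = 0.0009


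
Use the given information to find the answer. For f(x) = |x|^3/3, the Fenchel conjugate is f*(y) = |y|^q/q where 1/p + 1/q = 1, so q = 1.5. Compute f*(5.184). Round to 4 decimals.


The conjugate exponent q satisfies 1/p + 1/q = 1.
p = 3, so q = 3/(3 - 1) = 1.5
|y|^q = 5.184^1.5 = 11.8031
f*(5.184) = 11.8031 / 1.5 = 7.8688


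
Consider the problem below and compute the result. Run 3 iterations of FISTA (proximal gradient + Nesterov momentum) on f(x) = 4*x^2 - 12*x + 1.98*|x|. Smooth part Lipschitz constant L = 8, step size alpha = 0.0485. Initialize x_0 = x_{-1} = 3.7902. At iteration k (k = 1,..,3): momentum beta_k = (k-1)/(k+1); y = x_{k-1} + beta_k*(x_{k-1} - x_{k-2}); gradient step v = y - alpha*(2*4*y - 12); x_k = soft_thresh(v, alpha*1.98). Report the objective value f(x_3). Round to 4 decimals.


FISTA on f(x) = 4*x^2 - 12*x + 1.98*|x|
L = 8, alpha = 0.0485
Iteration 1: beta = 0.0, y = 3.7902 + 0.0*(3.7902 - 3.7902) = 3.7902
  grad(y) = 18.3216, v = y - alpha*grad = 2.9016
  prox(v) = soft_thresh(2.9016, 0.096) = 2.8056
Iteration 2: beta = 0.3333, y = 2.8056 + 0.3333*(2.8056 - 3.7902) = 2.4774
  grad(y) = 7.8189, v = y - alpha*grad = 2.0981
  prox(v) = soft_thresh(2.0981, 0.096) = 2.0021
Iteration 3: beta = 0.5, y = 2.0021 + 0.5*(2.0021 - 2.8056) = 1.6004
  grad(y) = 0.8031, v = y - alpha*grad = 1.5614
  prox(v) = soft_thresh(1.5614, 0.096) = 1.4654
f(x_3) = 4*1.4654^2 - 12*1.4654 + 1.98*|1.4654| = -6.0937


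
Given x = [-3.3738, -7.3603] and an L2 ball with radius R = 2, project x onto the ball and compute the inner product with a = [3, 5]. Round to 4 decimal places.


Step 1: Compute ||x|| (intermediates to 6 decimals).
||x|| = sqrt((-3.3738)^2 + (-7.3603)^2) = 8.096699
Step 2: Project.
Since ||x|| > R, scale = R/||x|| = 2/8.096699 = 0.247014, proj(x) = scale * x
proj(x) = [-0.833376, -1.818097]
Step 3: Dot product.
a^T * proj(x) = 3*(-0.833376) + 5*(-1.818097) = -11.5906


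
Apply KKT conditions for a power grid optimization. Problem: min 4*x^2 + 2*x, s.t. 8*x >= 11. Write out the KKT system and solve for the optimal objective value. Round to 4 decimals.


Step 1: Try lambda = 0 (constraint inactive).
x_unc = -2/(2*4) = -0.25
Check: 8*-0.25 = -2.0 < 11 -- violated!
Step 2: Constraint must be active: 8*x = 11
x* = 11/8 = 1.375
lambda = (2*4*1.375 + 2)/8 = 1.625
Step 3: Compute optimal value.
f(x*) = 4*1.375^2 + 2*1.375 = 10.3125


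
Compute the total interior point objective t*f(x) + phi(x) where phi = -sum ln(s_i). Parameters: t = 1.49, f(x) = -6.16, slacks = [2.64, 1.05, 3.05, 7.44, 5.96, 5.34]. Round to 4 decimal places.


Step 1: Compute log-barrier.
ln values: [0.9708, 0.0488, 1.1151, 2.0069, 1.7851, 1.6752]
phi = -(0.9708 + 0.0488 + 1.1151 + 2.0069 + 1.7851 + 1.6752) = -7.6019
Step 2: Compute augmented objective.
t*f(x) = 1.49*-6.16 = -9.1784
Total = -9.1784 - 7.6019 = -16.7803


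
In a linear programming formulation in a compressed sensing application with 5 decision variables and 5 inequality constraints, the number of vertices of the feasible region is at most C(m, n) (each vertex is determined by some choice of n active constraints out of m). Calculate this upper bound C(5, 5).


Each vertex corresponds to some choice of n active constraints out of m, so the number of vertices is at most C(m, n) = m! / (n!(m-n)!).
m = 5, n = 5
Numerator: 5 * 4 * 3 * 2 * 1
Denominator: 5! = 120
C(5, 5) = 1


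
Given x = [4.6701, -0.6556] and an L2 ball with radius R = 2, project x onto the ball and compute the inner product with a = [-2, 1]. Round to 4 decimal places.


Step 1: Compute ||x|| (intermediates to 6 decimals).
||x|| = sqrt(4.6701^2 + (-0.6556)^2) = 4.715893
Step 2: Project.
Since ||x|| > R, scale = R/||x|| = 2/4.715893 = 0.424098, proj(x) = scale * x
proj(x) = [1.98058, -0.278039]
Step 3: Dot product.
a^T * proj(x) = -2*1.98058 + 1*(-0.278039) = -4.2392


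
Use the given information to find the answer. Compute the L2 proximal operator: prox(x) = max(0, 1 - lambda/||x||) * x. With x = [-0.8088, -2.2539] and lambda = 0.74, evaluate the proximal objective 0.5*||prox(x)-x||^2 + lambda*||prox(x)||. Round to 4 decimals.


Step 1: Compute ||x||.
||x|| = 2.3946
Step 2: Compute scaling factor.
scale = max(0, 1 - 0.74/2.3946) = 0.691
Step 3: prox(x) = [-0.5589, -1.5574]
||prox(x)|| = 1.6546
Step 4: Proximal objective.
0.5*||prox-x||^2 = 0.2738
lambda*||prox|| = 1.2244
Total = 1.4982


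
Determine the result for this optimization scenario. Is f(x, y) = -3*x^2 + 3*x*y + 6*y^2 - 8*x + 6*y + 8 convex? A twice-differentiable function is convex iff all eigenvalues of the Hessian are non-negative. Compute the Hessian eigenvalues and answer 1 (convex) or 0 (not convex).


The Hessian of f(x,y) = -3*x^2 + 3*x*y + 6*y^2 - 8*x + 6*y + 8 is:
H = [[-6, 3], [3, 12]]
Trace = -6 + 12 = 6
Determinant = -6*12 - (3)^2 = -81
Discriminant = (6)^2 - 4*-81 = 360.0
Eigenvalues: lambda_1 = -6.4868, lambda_2 = 12.4868
The function is not convex.

0


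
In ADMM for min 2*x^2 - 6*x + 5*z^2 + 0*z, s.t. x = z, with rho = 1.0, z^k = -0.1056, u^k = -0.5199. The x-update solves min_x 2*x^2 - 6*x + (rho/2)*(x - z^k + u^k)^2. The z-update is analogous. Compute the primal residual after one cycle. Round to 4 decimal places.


ADMM iteration with rho = 1.0, z^k = -0.1056, u^k = -0.5199
Step 1: x-update.
Minimize 2*x^2 - 6*x + (1.0/2)*(x + 0.1056 - 0.5199)^2
FOC: (2*2 + 1.0)*x = 6 + 1.0*(-0.1056 + 0.5199)
x^{k+1} = 1.2829
Step 2: z-update.
Minimize 5*z^2 + 0*z + (1.0/2)*(1.2829 - z - 0.5199)^2
FOC: (2*5 + 1.0)*z = 0 + 1.0*(1.2829 - 0.5199)
z^{k+1} = 0.0694
Step 3: u-update.
u^{k+1} = -0.5199 + 1.2829 - 0.0694 = 0.6936
Step 4: Primal residual = |1.2829 - 0.0694| = 1.2135


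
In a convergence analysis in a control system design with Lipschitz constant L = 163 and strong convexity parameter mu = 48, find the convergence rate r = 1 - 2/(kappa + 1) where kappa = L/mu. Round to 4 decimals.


Step 1: Compute the condition number.
kappa = L/mu = 163/48 = 3.3958
Step 2: Compute the convergence rate.
r = 1 - 2/(kappa + 1) = 1 - 2*mu/(L + mu) = (L - mu)/(L + mu) = 115/211 = 0.545


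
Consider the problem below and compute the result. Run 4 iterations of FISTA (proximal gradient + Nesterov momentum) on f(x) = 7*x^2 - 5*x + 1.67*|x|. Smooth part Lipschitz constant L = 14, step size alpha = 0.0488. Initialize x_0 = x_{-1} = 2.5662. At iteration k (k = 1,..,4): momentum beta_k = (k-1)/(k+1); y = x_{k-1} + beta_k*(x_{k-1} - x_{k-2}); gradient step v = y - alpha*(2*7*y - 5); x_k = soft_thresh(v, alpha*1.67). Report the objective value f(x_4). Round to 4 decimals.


FISTA on f(x) = 7*x^2 - 5*x + 1.67*|x|
L = 14, alpha = 0.0488
Iteration 1: beta = 0.0, y = 2.5662 + 0.0*(2.5662 - 2.5662) = 2.5662
  grad(y) = 30.9268, v = y - alpha*grad = 1.057
  prox(v) = soft_thresh(1.057, 0.0815) = 0.9755
Iteration 2: beta = 0.3333, y = 0.9755 + 0.3333*(0.9755 - 2.5662) = 0.4452
  grad(y) = 1.2333, v = y - alpha*grad = 0.3851
  prox(v) = soft_thresh(0.3851, 0.0815) = 0.3036
Iteration 3: beta = 0.5, y = 0.3036 + 0.5*(0.3036 - 0.9755) = -0.0324
  grad(y) = -5.4537, v = y - alpha*grad = 0.2337
  prox(v) = soft_thresh(0.2337, 0.0815) = 0.1522
Iteration 4: beta = 0.6, y = 0.1522 + 0.6*(0.1522 - 0.3036) = 0.0614
  grad(y) = -4.1397, v = y - alpha*grad = 0.2635
  prox(v) = soft_thresh(0.2635, 0.0815) = 0.182
f(x_4) = 7*0.182^2 - 5*0.182 + 1.67*|0.182| = -0.3742


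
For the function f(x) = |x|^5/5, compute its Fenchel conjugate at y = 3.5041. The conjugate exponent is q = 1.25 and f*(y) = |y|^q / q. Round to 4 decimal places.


The conjugate exponent q satisfies 1/p + 1/q = 1.
p = 5, so q = 5/(5 - 1) = 1.25
|y|^q = 3.5041^1.25 = 4.7942
f*(3.5041) = 4.7942 / 1.25 = 3.8354


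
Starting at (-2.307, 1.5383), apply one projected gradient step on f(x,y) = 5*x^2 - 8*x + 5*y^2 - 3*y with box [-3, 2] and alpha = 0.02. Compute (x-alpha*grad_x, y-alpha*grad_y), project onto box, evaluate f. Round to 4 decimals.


Step 1: Compute gradient at (-2.307, 1.5383).
grad_x = 2*5*-2.307 - 8 = -31.07
grad_y = 2*5*1.5383 - 3 = 12.383
Step 2: Gradient step.
x_raw = -2.307 - 0.02*-31.07 = -1.6856
y_raw = 1.5383 - 0.02*12.383 = 1.2906
Step 3: Project onto [-3, 2].
x_proj = clip(-1.6856) = -1.6856
y_proj = clip(1.2906) = 1.2906
Step 4: Evaluate f.
f(-1.6856, 1.2906) = 32.1479


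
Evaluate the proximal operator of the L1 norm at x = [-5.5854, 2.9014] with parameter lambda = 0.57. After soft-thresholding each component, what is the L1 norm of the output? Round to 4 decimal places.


Soft-thresholding with lambda = 0.57:
prox(-5.5854) = sign(-5.5854)*max(|-5.5854| - 0.57, 0) = -5.0154
prox(2.9014) = sign(2.9014)*max(|2.9014| - 0.57, 0) = 2.3314
prox(x) = [-5.0154, 2.3314]
||prox(x)||_1 = 5.0154 + 2.3314 = 7.3468


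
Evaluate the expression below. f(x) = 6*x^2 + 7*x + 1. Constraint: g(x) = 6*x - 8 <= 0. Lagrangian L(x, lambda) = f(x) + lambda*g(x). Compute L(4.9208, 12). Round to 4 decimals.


Step 1: Evaluate f(x).
f(4.9208) = 6*4.9208^2 + 7*4.9208 + 1 = 180.7312
Step 2: Evaluate g(x).
g(4.9208) = 6*4.9208 - 8 = 21.5248
Step 3: Compute Lagrangian.
L = 180.7312 + 12*21.5248 = 439.0288


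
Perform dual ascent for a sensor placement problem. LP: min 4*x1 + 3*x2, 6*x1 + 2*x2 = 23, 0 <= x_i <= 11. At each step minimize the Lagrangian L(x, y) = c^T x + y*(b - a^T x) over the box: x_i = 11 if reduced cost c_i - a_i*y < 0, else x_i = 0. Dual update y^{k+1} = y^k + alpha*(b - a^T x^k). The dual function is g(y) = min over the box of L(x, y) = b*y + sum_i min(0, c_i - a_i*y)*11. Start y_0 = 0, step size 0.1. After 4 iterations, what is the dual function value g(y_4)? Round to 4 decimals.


Dual ascent for LP: min 4*x1 + 3*x2, 6*x1 + 2*x2 = 23, 0 <= x_i <= 11
Step 1: y^k = 0.0, reduced costs: (4.0, 3.0)
  x^k = (0.0, 0.0), subgradient = b - a^T x = 23.0
  y^{k+1} = 0.0 + 0.1*23.0 = 2.3
Step 2: y^k = 2.3, reduced costs: (-9.8, -1.6)
  x^k = (11.0, 11.0), subgradient = b - a^T x = -65.0
  y^{k+1} = 2.3 + 0.1*-65.0 = -4.2
Step 3: y^k = -4.2, reduced costs: (29.2, 11.4)
  x^k = (0.0, 0.0), subgradient = b - a^T x = 23.0
  y^{k+1} = -4.2 + 0.1*23.0 = -1.9
Step 4: y^k = -1.9, reduced costs: (15.4, 6.8)
  x^k = (0.0, 0.0), subgradient = b - a^T x = 23.0
  y^{k+1} = -1.9 + 0.1*23.0 = 0.4
Dual objective at y_4 = 0.4: reduced costs (1.6, 2.2), box minimizer x = (0.0, 0.0)
g(y_4) = b*y + (c1 - a1*y)*x1 + (c2 - a2*y)*x2 = 23*0.4 + 1.6*0.0 + 2.2*0.0 = 9.2 + 0.0 + 0.0 = 9.2


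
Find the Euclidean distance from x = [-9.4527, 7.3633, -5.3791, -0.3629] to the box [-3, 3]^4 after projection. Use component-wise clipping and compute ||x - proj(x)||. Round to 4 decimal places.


Project each component onto [-3, 3].
clip(-9.4527) = -3.0, clip(7.3633) = 3.0, clip(-5.3791) = -3.0, clip(-0.3629) = -0.3629
Projection = [-3.0, 3.0, -3.0, -0.3629]
Squared diffs: [41.6373, 19.0384, 5.6601, 0.0]
Distance = sqrt(66.3358) = 8.1447


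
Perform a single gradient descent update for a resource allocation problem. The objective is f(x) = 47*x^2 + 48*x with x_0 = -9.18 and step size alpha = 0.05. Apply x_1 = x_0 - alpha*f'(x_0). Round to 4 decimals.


We compute the gradient at x_0 and apply the update.
f'(x) = 94*x + 48
f'(-9.18) = 94*-9.18 + 48 = -814.92
x_1 = -9.18 - 0.05*-814.92 = 31.566


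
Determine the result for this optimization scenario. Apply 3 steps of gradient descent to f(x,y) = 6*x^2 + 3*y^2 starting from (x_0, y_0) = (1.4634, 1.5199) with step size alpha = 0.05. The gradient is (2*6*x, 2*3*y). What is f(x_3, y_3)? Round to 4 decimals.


Gradient descent on f(x,y) = 6*x^2 + 3*y^2.
Starting point: (1.4634, 1.5199), alpha = 0.05
Step 1: grad_x = 2*6*1.4634 = 17.5608, grad_y = 2*3*1.5199 = 9.1194
  x_1 = 1.4634 - 0.05*17.5608 = 0.5854
  y_1 = 1.5199 - 0.05*9.1194 = 1.0639
Step 2: grad_x = 2*6*0.5854 = 7.0243, grad_y = 2*3*1.0639 = 6.3836
  x_2 = 0.5854 - 0.05*7.0243 = 0.2341
  y_2 = 1.0639 - 0.05*6.3836 = 0.7448
Step 3: grad_x = 2*6*0.2341 = 2.8097, grad_y = 2*3*0.7448 = 4.4685
  x_3 = 0.2341 - 0.05*2.8097 = 0.0937
  y_3 = 0.7448 - 0.05*4.4685 = 0.5213
f(0.0937, 0.5213) = 6*0.0937^2 + 3*0.5213^2 = 0.868


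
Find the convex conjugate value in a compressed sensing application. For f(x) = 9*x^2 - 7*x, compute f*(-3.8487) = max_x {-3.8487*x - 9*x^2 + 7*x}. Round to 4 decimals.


f*(y) = sup_x {y*x - a*x^2 - b*x} = sup_x {(y-b)*x - a*x^2}
FOC: (y - b) - 2a*x = 0 => x* = (y - b)/(2a)
x* = (-3.8487 + 7)/(2*9) = 0.1751
f*(-3.8487) = (y-b)^2/(4a) = (-3.8487 + 7)^2/(4*9)
= 9.9307/36 = 0.2759


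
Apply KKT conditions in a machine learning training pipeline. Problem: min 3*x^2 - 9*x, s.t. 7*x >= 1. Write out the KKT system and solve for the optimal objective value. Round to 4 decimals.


Step 1: Try lambda = 0 (constraint inactive).
Stationarity: 2*3*x - 9 = 0
x* = 9/(2*3) = 1.5
Check constraint: 7*1.5 = 10.5 >= 1 -- satisfied.
Step 2: Compute optimal value.
f(x*) = 3*1.5^2 - 9*1.5 = -6.75


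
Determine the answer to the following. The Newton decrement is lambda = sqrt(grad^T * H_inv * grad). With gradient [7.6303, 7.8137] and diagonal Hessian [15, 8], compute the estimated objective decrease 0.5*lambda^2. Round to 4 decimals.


Step 1: H is diagonal, so H^(-1) * g = [0.5087, 0.9767].
Step 2: g^T H^(-1) g = sum_i g_i^2 / H_ii
  = (7.6303)^2/15 + (7.8137)^2/8
  = 3.8814 + 7.6317 = 11.5132
Step 3: Objective decrease = 0.5 * g^T H^(-1) g = 5.7566


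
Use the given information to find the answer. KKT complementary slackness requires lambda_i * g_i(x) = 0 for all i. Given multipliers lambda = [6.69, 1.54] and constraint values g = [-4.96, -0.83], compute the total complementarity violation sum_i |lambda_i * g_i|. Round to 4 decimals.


KKT complementary slackness check:
lambda_1 * g_1 = 6.69 * -4.96 = -33.1824
lambda_2 * g_2 = 1.54 * -0.83 = -1.2782
Total violation = 33.1824 + 1.2782 = 34.4606


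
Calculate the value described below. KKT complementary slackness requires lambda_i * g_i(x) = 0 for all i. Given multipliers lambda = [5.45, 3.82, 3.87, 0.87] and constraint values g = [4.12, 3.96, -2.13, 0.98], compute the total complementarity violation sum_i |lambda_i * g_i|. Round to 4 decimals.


KKT complementary slackness check:
lambda_1 * g_1 = 5.45 * 4.12 = 22.454
lambda_2 * g_2 = 3.82 * 3.96 = 15.1272
lambda_3 * g_3 = 3.87 * -2.13 = -8.2431
lambda_4 * g_4 = 0.87 * 0.98 = 0.8526
Total violation = 22.454 + 15.1272 + 8.2431 + 0.8526 = 46.6769


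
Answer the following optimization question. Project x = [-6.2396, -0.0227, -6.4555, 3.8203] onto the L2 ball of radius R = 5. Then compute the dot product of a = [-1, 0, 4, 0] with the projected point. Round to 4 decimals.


Step 1: Compute ||x|| (intermediates to 6 decimals).
||x|| = sqrt((-6.2396)^2 + (-0.0227)^2 + (-6.4555)^2 + 3.8203^2) = 9.757115
Step 2: Project.
Since ||x|| > R, scale = R/||x|| = 5/9.757115 = 0.512447, proj(x) = scale * x
proj(x) = [-3.197464, -0.011633, -3.308102, 1.957701]
Step 3: Dot product.
a^T * proj(x) = -1*(-3.197464) + 0*(-0.011633) + 4*(-3.308102) + 0*1.957701 = -10.0349


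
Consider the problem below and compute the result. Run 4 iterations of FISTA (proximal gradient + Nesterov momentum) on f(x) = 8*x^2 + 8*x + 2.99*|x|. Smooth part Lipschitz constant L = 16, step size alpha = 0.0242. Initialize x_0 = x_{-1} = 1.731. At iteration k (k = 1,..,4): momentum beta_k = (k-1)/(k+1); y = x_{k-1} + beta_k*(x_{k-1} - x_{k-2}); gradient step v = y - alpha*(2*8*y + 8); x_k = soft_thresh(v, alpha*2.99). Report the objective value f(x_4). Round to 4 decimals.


FISTA on f(x) = 8*x^2 + 8*x + 2.99*|x|
L = 16, alpha = 0.0242
Iteration 1: beta = 0.0, y = 1.731 + 0.0*(1.731 - 1.731) = 1.731
  grad(y) = 35.696, v = y - alpha*grad = 0.8672
  prox(v) = soft_thresh(0.8672, 0.0724) = 0.7948
Iteration 2: beta = 0.3333, y = 0.7948 + 0.3333*(0.7948 - 1.731) = 0.4827
  grad(y) = 15.7237, v = y - alpha*grad = 0.1022
  prox(v) = soft_thresh(0.1022, 0.0724) = 0.0299
Iteration 3: beta = 0.5, y = 0.0299 + 0.5*(0.0299 - 0.7948) = -0.3526
  grad(y) = 2.3582, v = y - alpha*grad = -0.4097
  prox(v) = soft_thresh(-0.4097, 0.0724) = -0.3373
Iteration 4: beta = 0.6, y = -0.3373 + 0.6*(-0.3373 - 0.0299) = -0.5576
  grad(y) = -0.9221, v = y - alpha*grad = -0.5353
  prox(v) = soft_thresh(-0.5353, 0.0724) = -0.463
f(x_4) = 8*(-0.463)^2 + 8*(-0.463) + 2.99*|-0.463| = -0.6048


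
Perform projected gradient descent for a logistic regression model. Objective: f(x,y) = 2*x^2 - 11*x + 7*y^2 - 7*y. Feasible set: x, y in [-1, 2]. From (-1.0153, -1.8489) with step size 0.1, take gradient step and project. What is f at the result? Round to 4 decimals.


Step 1: Compute gradient at (-1.0153, -1.8489).
grad_x = 2*2*-1.0153 - 11 = -15.0612
grad_y = 2*7*-1.8489 - 7 = -32.8846
Step 2: Gradient step.
x_raw = -1.0153 - 0.1*-15.0612 = 0.4908
y_raw = -1.8489 - 0.1*-32.8846 = 1.4396
Step 3: Project onto [-1, 2].
x_proj = clip(0.4908) = 0.4908
y_proj = clip(1.4396) = 1.4396
Step 4: Evaluate f.
f(0.4908, 1.4396) = -0.4878


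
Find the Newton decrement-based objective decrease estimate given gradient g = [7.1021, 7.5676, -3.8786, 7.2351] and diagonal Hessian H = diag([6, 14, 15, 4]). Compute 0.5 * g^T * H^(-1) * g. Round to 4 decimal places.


Step 1: H is diagonal, so H^(-1) * g = [1.1837, 0.5405, -0.2586, 1.8088].
Step 2: g^T H^(-1) g = sum_i g_i^2 / H_ii
  = (7.1021)^2/6 + (7.5676)^2/14 + (-3.8786)^2/15 + (7.2351)^2/4
  = 8.4066 + 4.0906 + 1.0029 + 13.0867 = 26.5868
Step 3: Objective decrease = 0.5 * g^T H^(-1) g = 13.2934


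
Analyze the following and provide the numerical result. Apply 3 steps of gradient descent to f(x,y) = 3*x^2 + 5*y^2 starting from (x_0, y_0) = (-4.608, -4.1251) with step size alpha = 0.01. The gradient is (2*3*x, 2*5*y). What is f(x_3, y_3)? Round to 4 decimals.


Gradient descent on f(x,y) = 3*x^2 + 5*y^2.
Starting point: (-4.608, -4.1251), alpha = 0.01
Step 1: grad_x = 2*3*-4.608 = -27.648, grad_y = 2*5*-4.1251 = -41.251
  x_1 = -4.608 - 0.01*-27.648 = -4.3315
  y_1 = -4.1251 - 0.01*-41.251 = -3.7126
Step 2: grad_x = 2*3*-4.3315 = -25.9891, grad_y = 2*5*-3.7126 = -37.1259
  x_2 = -4.3315 - 0.01*-25.9891 = -4.0716
  y_2 = -3.7126 - 0.01*-37.1259 = -3.3413
Step 3: grad_x = 2*3*-4.0716 = -24.4298, grad_y = 2*5*-3.3413 = -33.4133
  x_3 = -4.0716 - 0.01*-24.4298 = -3.8273
  y_3 = -3.3413 - 0.01*-33.4133 = -3.0072
f(-3.8273, -3.0072) = 3*(-3.8273)^2 + 5*(-3.0072)^2 = 89.1616


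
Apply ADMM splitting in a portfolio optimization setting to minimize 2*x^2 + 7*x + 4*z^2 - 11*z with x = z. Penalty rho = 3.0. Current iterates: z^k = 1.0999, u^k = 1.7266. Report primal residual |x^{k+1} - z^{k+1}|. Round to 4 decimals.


ADMM iteration with rho = 3.0, z^k = 1.0999, u^k = 1.7266
Step 1: x-update.
Minimize 2*x^2 + 7*x + (3.0/2)*(x - 1.0999 + 1.7266)^2
FOC: (2*2 + 3.0)*x = -7 + 3.0*(1.0999 - 1.7266)
x^{k+1} = -1.2686
Step 2: z-update.
Minimize 4*z^2 - 11*z + (3.0/2)*(-1.2686 - z + 1.7266)^2
FOC: (2*4 + 3.0)*z = 11 + 3.0*(-1.2686 + 1.7266)
z^{k+1} = 1.1249
Step 3: u-update.
u^{k+1} = 1.7266 - 1.2686 - 1.1249 = -0.6669
Step 4: Primal residual = |-1.2686 - 1.1249| = 2.3935


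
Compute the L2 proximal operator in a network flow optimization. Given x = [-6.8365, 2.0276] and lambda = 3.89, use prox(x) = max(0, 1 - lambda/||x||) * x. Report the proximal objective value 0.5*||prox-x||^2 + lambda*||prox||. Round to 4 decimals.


Step 1: Compute ||x||.
||x|| = 7.1308
Step 2: Compute scaling factor.
scale = max(0, 1 - 3.89/7.1308) = 0.4545
Step 3: prox(x) = [-3.1071, 0.9215]
||prox(x)|| = 3.2408
Step 4: Proximal objective.
0.5*||prox-x||^2 = 7.5661
lambda*||prox|| = 12.6067
Total = 20.1729


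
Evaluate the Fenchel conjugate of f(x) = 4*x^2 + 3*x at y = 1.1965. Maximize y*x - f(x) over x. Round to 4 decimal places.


f*(y) = sup_x {y*x - a*x^2 - b*x} = sup_x {(y-b)*x - a*x^2}
FOC: (y - b) - 2a*x = 0 => x* = (y - b)/(2a)
x* = (1.1965 - 3)/(2*4) = -0.2254
f*(1.1965) = (y-b)^2/(4a) = (1.1965 - 3)^2/(4*4)
= 3.2526/16 = 0.2033


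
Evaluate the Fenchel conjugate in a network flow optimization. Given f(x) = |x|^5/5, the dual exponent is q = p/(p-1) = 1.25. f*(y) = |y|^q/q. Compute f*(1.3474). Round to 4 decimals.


The conjugate exponent q satisfies 1/p + 1/q = 1.
p = 5, so q = 5/(5 - 1) = 1.25
|y|^q = 1.3474^1.25 = 1.4517
f*(1.3474) = 1.4517 / 1.25 = 1.1613


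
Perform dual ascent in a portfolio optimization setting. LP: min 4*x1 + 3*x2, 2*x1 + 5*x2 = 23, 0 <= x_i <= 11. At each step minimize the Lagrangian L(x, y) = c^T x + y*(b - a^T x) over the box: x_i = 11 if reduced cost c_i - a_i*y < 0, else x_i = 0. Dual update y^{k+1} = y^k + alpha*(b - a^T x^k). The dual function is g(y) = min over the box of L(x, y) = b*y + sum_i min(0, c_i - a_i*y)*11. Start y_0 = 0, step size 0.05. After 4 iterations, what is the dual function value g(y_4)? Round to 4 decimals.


Dual ascent for LP: min 4*x1 + 3*x2, 2*x1 + 5*x2 = 23, 0 <= x_i <= 11
Step 1: y^k = 0.0, reduced costs: (4.0, 3.0)
  x^k = (0.0, 0.0), subgradient = b - a^T x = 23.0
  y^{k+1} = 0.0 + 0.05*23.0 = 1.15
Step 2: y^k = 1.15, reduced costs: (1.7, -2.75)
  x^k = (0.0, 11.0), subgradient = b - a^T x = -32.0
  y^{k+1} = 1.15 + 0.05*-32.0 = -0.45
Step 3: y^k = -0.45, reduced costs: (4.9, 5.25)
  x^k = (0.0, 0.0), subgradient = b - a^T x = 23.0
  y^{k+1} = -0.45 + 0.05*23.0 = 0.7
Step 4: y^k = 0.7, reduced costs: (2.6, -0.5)
  x^k = (0.0, 11.0), subgradient = b - a^T x = -32.0
  y^{k+1} = 0.7 + 0.05*-32.0 = -0.9
Dual objective at y_4 = -0.9: reduced costs (5.8, 7.5), box minimizer x = (0.0, 0.0)
g(y_4) = b*y + (c1 - a1*y)*x1 + (c2 - a2*y)*x2 = 23*(-0.9) + 5.8*0.0 + 7.5*0.0 = -20.7 + 0.0 + 0.0 = -20.7


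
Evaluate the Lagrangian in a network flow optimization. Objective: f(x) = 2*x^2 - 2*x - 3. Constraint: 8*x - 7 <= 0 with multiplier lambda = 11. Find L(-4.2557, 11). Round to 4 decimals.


Step 1: Evaluate f(x).
f(-4.2557) = 2*(-4.2557)^2 - 2*(-4.2557) - 3 = 41.7334
Step 2: Evaluate g(x).
g(-4.2557) = 8*-4.2557 - 7 = -41.0456
Step 3: Compute Lagrangian.
L = 41.7334 + 11*-41.0456 = -409.7682


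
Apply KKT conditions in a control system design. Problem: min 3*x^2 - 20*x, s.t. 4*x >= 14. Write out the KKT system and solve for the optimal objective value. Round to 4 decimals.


Step 1: Try lambda = 0 (constraint inactive).
x_unc = 20/(2*3) = 3.3333
Check: 4*3.3333 = 13.3332 < 14 -- violated!
Step 2: Constraint must be active: 4*x = 14
x* = 14/4 = 3.5
lambda = (2*3*3.5 - 20)/4 = 0.25
Step 3: Compute optimal value.
f(x*) = 3*3.5^2 - 20*3.5 = -33.25


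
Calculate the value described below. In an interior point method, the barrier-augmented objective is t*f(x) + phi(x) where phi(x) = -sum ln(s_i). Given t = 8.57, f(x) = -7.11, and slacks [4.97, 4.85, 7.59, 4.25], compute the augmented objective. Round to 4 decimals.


Step 1: Compute log-barrier.
ln values: [1.6034, 1.579, 2.0268, 1.4469]
phi = -(1.6034 + 1.579 + 2.0268 + 1.4469) = -6.6561
Step 2: Compute augmented objective.
t*f(x) = 8.57*-7.11 = -60.9327
Total = -60.9327 - 6.6561 = -67.5888


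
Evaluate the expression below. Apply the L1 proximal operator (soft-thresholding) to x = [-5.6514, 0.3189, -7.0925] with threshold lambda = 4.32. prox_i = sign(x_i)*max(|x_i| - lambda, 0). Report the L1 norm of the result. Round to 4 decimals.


Soft-thresholding with lambda = 4.32:
prox(-5.6514) = sign(-5.6514)*max(|-5.6514| - 4.32, 0) = -1.3314
prox(0.3189) = sign(0.3189)*max(|0.3189| - 4.32, 0) = 0.0
prox(-7.0925) = sign(-7.0925)*max(|-7.0925| - 4.32, 0) = -2.7725
prox(x) = [-1.3314, 0.0, -2.7725]
||prox(x)||_1 = 1.3314 + 0.0 + 2.7725 = 4.1039


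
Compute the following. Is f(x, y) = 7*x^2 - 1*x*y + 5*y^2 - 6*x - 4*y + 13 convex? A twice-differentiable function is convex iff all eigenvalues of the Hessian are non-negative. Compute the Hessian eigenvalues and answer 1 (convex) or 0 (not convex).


The Hessian of f(x,y) = 7*x^2 - 1*x*y + 5*y^2 - 6*x - 4*y + 13 is:
H = [[14, -1], [-1, 10]]
Trace = 14 + 10 = 24
Determinant = 14*10 - (-1)^2 = 139
Discriminant = (24)^2 - 4*139 = 20.0
Eigenvalues: lambda_1 = 9.7639, lambda_2 = 14.2361
The function is convex.

1


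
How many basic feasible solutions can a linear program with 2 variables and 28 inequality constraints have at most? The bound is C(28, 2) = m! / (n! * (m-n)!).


Each vertex corresponds to some choice of n active constraints out of m, so the number of vertices is at most C(m, n) = m! / (n!(m-n)!).
m = 28, n = 2
Numerator: 28 * 27
Denominator: 2! = 2
C(28, 2) = 378


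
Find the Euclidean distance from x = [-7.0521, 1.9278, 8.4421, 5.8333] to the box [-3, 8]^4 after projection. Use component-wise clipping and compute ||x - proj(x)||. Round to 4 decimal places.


Project each component onto [-3, 8].
clip(-7.0521) = -3.0, clip(1.9278) = 1.9278, clip(8.4421) = 8.0, clip(5.8333) = 5.8333
Projection = [-3.0, 1.9278, 8.0, 5.8333]
Squared diffs: [16.4195, 0.0, 0.1955, 0.0]
Distance = sqrt(16.615) = 4.0761


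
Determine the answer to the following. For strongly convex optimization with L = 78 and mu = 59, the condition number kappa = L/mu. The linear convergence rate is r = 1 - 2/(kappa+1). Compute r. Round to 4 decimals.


Step 1: Compute the condition number.
kappa = L/mu = 78/59 = 1.322
Step 2: Compute the convergence rate.
r = 1 - 2/(kappa + 1) = 1 - 2*mu/(L + mu) = (L - mu)/(L + mu) = 19/137 = 0.1387


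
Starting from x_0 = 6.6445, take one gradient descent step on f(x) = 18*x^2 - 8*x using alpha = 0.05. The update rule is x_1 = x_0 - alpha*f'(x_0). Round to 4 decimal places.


We compute the gradient at x_0 and apply the update.
f'(x) = 36*x - 8
f'(6.6445) = 36*6.6445 - 8 = 231.202
x_1 = 6.6445 - 0.05*231.202 = -4.9156


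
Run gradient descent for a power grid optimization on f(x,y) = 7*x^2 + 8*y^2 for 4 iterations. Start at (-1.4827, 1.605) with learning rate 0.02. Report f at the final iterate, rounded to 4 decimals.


Gradient descent on f(x,y) = 7*x^2 + 8*y^2.
Starting point: (-1.4827, 1.605), alpha = 0.02
Step 1: grad_x = 2*7*-1.4827 = -20.7578, grad_y = 2*8*1.605 = 25.68
  x_1 = -1.4827 - 0.02*-20.7578 = -1.0675
  y_1 = 1.605 - 0.02*25.68 = 1.0914
Step 2: grad_x = 2*7*-1.0675 = -14.9456, grad_y = 2*8*1.0914 = 17.4624
  x_2 = -1.0675 - 0.02*-14.9456 = -0.7686
  y_2 = 1.0914 - 0.02*17.4624 = 0.7422
Step 3: grad_x = 2*7*-0.7686 = -10.7608, grad_y = 2*8*0.7422 = 11.8744
  x_3 = -0.7686 - 0.02*-10.7608 = -0.5534
  y_3 = 0.7422 - 0.02*11.8744 = 0.5047
Step 4: grad_x = 2*7*-0.5534 = -7.7478, grad_y = 2*8*0.5047 = 8.0746
  x_4 = -0.5534 - 0.02*-7.7478 = -0.3985
  y_4 = 0.5047 - 0.02*8.0746 = 0.3432
f(-0.3985, 0.3432) = 7*(-0.3985)^2 + 8*0.3432^2 = 2.0535


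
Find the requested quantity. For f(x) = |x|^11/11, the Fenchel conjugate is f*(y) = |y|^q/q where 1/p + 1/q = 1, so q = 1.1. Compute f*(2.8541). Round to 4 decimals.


The conjugate exponent q satisfies 1/p + 1/q = 1.
p = 11, so q = 11/(11 - 1) = 1.1
|y|^q = 2.8541^1.1 = 3.1697
f*(2.8541) = 3.1697 / 1.1 = 2.8815


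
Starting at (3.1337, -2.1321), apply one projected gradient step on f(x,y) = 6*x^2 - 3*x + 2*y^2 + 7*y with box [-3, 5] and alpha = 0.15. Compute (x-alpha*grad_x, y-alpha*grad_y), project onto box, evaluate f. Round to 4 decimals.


Step 1: Compute gradient at (3.1337, -2.1321).
grad_x = 2*6*3.1337 - 3 = 34.6044
grad_y = 2*2*-2.1321 + 7 = -1.5284
Step 2: Gradient step.
x_raw = 3.1337 - 0.15*34.6044 = -2.057
y_raw = -2.1321 - 0.15*-1.5284 = -1.9028
Step 3: Project onto [-3, 5].
x_proj = clip(-2.057) = -2.057
y_proj = clip(-1.9028) = -1.9028
Step 4: Evaluate f.
f(-2.057, -1.9028) = 25.4791


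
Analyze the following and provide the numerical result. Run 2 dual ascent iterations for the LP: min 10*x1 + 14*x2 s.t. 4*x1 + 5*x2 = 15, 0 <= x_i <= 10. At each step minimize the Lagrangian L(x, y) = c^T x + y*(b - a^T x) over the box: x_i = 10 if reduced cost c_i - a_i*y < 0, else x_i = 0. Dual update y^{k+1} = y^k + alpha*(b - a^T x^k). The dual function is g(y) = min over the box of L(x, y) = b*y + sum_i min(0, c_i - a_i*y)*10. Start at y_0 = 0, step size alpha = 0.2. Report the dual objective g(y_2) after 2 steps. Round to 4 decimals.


Dual ascent for LP: min 10*x1 + 14*x2, 4*x1 + 5*x2 = 15, 0 <= x_i <= 10
Step 1: y^k = 0.0, reduced costs: (10.0, 14.0)
  x^k = (0.0, 0.0), subgradient = b - a^T x = 15.0
  y^{k+1} = 0.0 + 0.2*15.0 = 3.0
Step 2: y^k = 3.0, reduced costs: (-2.0, -1.0)
  x^k = (10.0, 10.0), subgradient = b - a^T x = -75.0
  y^{k+1} = 3.0 + 0.2*-75.0 = -12.0
Dual objective at y_2 = -12.0: reduced costs (58.0, 74.0), box minimizer x = (0.0, 0.0)
g(y_2) = b*y + (c1 - a1*y)*x1 + (c2 - a2*y)*x2 = 15*(-12.0) + 58.0*0.0 + 74.0*0.0 = -180.0 + 0.0 + 0.0 = -180.0
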